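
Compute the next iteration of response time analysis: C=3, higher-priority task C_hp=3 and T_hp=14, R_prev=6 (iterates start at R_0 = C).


R_next = C + ceil(R_prev / T_hp) * C_hp
ceil(6 / 14) = ceil(0.4286) = 1
Interference = 1 * 3 = 3
R_next = 3 + 3 = 6
R_next = R_prev, so the iteration has converged (response time = 6).

6


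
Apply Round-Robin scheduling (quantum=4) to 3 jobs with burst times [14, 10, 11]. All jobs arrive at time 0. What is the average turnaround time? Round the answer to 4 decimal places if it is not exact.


Time quantum = 4
Execution trace:
  J1 runs 4 units, time = 4
  J2 runs 4 units, time = 8
  J3 runs 4 units, time = 12
  J1 runs 4 units, time = 16
  J2 runs 4 units, time = 20
  J3 runs 4 units, time = 24
  J1 runs 4 units, time = 28
  J2 runs 2 units, time = 30
  J3 runs 3 units, time = 33
  J1 runs 2 units, time = 35
Finish times: [35, 30, 33]
Average turnaround = 98/3 = 32.6667

32.6667


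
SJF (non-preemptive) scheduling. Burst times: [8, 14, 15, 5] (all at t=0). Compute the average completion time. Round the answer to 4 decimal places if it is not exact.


SJF order (ascending): [5, 8, 14, 15]
Completion times:
  Job 1: burst=5, C=5
  Job 2: burst=8, C=13
  Job 3: burst=14, C=27
  Job 4: burst=15, C=42
Average completion = 87/4 = 21.75

21.75


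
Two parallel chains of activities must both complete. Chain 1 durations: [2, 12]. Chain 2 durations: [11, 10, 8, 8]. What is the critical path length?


Path A total = 2 + 12 = 14
Path B total = 11 + 10 + 8 + 8 = 37
Critical path = longest path = max(14, 37) = 37

37


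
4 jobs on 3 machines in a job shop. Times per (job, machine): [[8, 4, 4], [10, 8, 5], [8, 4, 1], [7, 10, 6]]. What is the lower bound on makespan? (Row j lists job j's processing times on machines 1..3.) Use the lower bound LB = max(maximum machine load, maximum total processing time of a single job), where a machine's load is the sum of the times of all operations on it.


Machine loads:
  Machine 1: 8 + 10 + 8 + 7 = 33
  Machine 2: 4 + 8 + 4 + 10 = 26
  Machine 3: 4 + 5 + 1 + 6 = 16
Max machine load = 33
Job totals:
  Job 1: 16
  Job 2: 23
  Job 3: 13
  Job 4: 23
Max job total = 23
Lower bound = max(33, 23) = 33

33


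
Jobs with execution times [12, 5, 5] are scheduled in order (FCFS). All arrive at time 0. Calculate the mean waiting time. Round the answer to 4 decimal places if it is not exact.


FCFS order (as given): [12, 5, 5]
Waiting times:
  Job 1: wait = 0
  Job 2: wait = 12
  Job 3: wait = 17
Sum of waiting times = 29
Average waiting time = 29/3 = 9.6667

9.6667


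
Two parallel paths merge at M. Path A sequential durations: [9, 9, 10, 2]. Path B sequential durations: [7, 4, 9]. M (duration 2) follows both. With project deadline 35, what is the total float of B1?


Forward pass: ES(B1) = sum of predecessors on chain B = 0
EF = ES + duration = 0 + 7 = 7
Backward pass: LF(M) = deadline = 35; LS(M) = 35 - 2 = 33
LF(B1) = LS(M) - sum(successors on chain B) = 33 - 13 = 20
LS = LF - duration = 20 - 7 = 13
Total float = LS - ES = 13 - 0 = 13

13


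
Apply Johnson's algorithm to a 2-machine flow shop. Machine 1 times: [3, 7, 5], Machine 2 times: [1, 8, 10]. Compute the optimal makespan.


Apply Johnson's rule:
  Group 1 (a <= b): [(3, 5, 10), (2, 7, 8)]
  Group 2 (a > b): [(1, 3, 1)]
Optimal job order: [3, 2, 1]
Schedule:
  Job 3: M1 done at 5, M2 done at 15
  Job 2: M1 done at 12, M2 done at 23
  Job 1: M1 done at 15, M2 done at 24
Makespan = 24

24


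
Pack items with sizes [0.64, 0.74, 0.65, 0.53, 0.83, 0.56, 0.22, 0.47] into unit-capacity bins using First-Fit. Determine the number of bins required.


Place items sequentially using First-Fit:
  Item 0.64 -> new Bin 1
  Item 0.74 -> new Bin 2
  Item 0.65 -> new Bin 3
  Item 0.53 -> new Bin 4
  Item 0.83 -> new Bin 5
  Item 0.56 -> new Bin 6
  Item 0.22 -> Bin 1 (now 0.86)
  Item 0.47 -> Bin 4 (now 1.0)
Total bins used = 6

6


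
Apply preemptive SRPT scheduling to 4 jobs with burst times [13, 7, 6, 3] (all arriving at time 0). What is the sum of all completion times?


Since all jobs arrive at t=0, SRPT equals SPT ordering.
SPT order: [3, 6, 7, 13]
Completion times:
  Job 1: p=3, C=3
  Job 2: p=6, C=9
  Job 3: p=7, C=16
  Job 4: p=13, C=29
Total completion time = 3 + 9 + 16 + 29 = 57

57


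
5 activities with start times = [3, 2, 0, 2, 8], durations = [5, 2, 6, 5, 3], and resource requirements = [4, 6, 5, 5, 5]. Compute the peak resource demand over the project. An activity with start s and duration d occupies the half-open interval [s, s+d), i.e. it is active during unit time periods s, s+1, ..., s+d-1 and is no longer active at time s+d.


Each activity i is active on [start_i, start_i + duration_i).
Compute total resource usage per time slot:
  t=0: active resources = [5], total = 5
  t=1: active resources = [5], total = 5
  t=2: active resources = [6, 5, 5], total = 16
  t=3: active resources = [4, 6, 5, 5], total = 20
  t=4: active resources = [4, 5, 5], total = 14
  t=5: active resources = [4, 5, 5], total = 14
  t=6: active resources = [4, 5], total = 9
  t=7: active resources = [4], total = 4
  t=8: active resources = [5], total = 5
  t=9: active resources = [5], total = 5
  t=10: active resources = [5], total = 5
Peak resource demand = 20

20


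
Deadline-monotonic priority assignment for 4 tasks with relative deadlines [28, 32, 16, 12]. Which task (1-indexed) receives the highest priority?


Sort tasks by relative deadline (ascending):
  Task 4: deadline = 12
  Task 3: deadline = 16
  Task 1: deadline = 28
  Task 2: deadline = 32
Priority order (highest first): [4, 3, 1, 2]
Highest priority task = 4

4


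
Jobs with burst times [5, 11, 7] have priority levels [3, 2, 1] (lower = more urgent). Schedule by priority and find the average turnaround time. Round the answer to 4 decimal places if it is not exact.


Sort by priority (ascending = highest first):
Order: [(1, 7), (2, 11), (3, 5)]
Completion times:
  Priority 1, burst=7, C=7
  Priority 2, burst=11, C=18
  Priority 3, burst=5, C=23
Average turnaround = 48/3 = 16.0

16.0


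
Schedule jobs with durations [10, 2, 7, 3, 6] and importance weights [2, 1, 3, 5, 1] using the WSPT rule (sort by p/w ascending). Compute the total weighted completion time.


Compute p/w ratios and sort ascending (WSPT): [(3, 5), (2, 1), (7, 3), (10, 2), (6, 1)]
Compute weighted completion times:
  Job (p=3,w=5): C=3, w*C=5*3=15
  Job (p=2,w=1): C=5, w*C=1*5=5
  Job (p=7,w=3): C=12, w*C=3*12=36
  Job (p=10,w=2): C=22, w*C=2*22=44
  Job (p=6,w=1): C=28, w*C=1*28=28
Total weighted completion time = 128

128


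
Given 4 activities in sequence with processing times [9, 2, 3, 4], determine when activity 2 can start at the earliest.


Activity 2 starts after activities 1 through 1 complete.
Predecessor durations: [9]
ES = 9 = 9

9


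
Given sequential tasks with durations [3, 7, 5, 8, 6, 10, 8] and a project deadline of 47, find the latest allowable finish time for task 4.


LF(activity 4) = deadline - sum of successor durations
Successors: activities 5 through 7 with durations [6, 10, 8]
Sum of successor durations = 24
LF = 47 - 24 = 23

23


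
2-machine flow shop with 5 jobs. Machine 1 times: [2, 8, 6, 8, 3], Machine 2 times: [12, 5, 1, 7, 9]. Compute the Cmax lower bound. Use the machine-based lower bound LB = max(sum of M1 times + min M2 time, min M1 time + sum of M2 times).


LB1 = sum(M1 times) + min(M2 times) = 27 + 1 = 28
LB2 = min(M1 times) + sum(M2 times) = 2 + 34 = 36
Lower bound = max(LB1, LB2) = max(28, 36) = 36

36


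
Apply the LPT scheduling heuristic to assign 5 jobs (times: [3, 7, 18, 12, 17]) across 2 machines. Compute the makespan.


Sort jobs in decreasing order (LPT): [18, 17, 12, 7, 3]
Assign each job to the least loaded machine:
  Machine 1: jobs [18, 7, 3], load = 28
  Machine 2: jobs [17, 12], load = 29
Makespan = max load = 29

29


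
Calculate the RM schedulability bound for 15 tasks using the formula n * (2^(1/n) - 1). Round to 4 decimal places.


Compute 2^(1/15) = 1.0472941228
Subtract 1: 1.0472941228 - 1 = 0.0472941228
Multiply by n: 15 * 0.0472941228 = 0.7094118420
Round to 4 dp: 0.7094

0.7094


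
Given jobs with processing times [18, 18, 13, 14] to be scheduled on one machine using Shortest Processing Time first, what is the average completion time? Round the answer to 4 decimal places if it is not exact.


Sort jobs by processing time (SPT order): [13, 14, 18, 18]
Compute completion times sequentially:
  Job 1: processing = 13, completes at 13
  Job 2: processing = 14, completes at 27
  Job 3: processing = 18, completes at 45
  Job 4: processing = 18, completes at 63
Sum of completion times = 148
Average completion time = 148/4 = 37.0

37.0


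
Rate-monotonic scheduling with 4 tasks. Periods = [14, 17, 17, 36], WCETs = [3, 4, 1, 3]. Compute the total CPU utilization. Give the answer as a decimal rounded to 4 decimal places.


Compute individual utilizations (exact fractions):
  Task 1: C/T = 3/14 (approx. 0.2143)
  Task 2: C/T = 4/17 (approx. 0.2353)
  Task 3: C/T = 1/17 (approx. 0.0588)
  Task 4: C/T = 3/36 = 1/12 (approx. 0.0833)
Total utilization U = 3/14 + 4/17 + 1/17 + 1/12 = 845/1428
Rounded to 4 decimal places: U = 0.5917
RM (Liu & Layland) bound for 4 tasks = 0.756828; compare with U = 845/1428 (approx. 0.591737)
U <= bound, so schedulable by RM sufficient condition.

0.5917


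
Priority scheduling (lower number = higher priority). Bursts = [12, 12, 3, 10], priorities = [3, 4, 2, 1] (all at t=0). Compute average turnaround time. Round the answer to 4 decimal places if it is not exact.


Sort by priority (ascending = highest first):
Order: [(1, 10), (2, 3), (3, 12), (4, 12)]
Completion times:
  Priority 1, burst=10, C=10
  Priority 2, burst=3, C=13
  Priority 3, burst=12, C=25
  Priority 4, burst=12, C=37
Average turnaround = 85/4 = 21.25

21.25


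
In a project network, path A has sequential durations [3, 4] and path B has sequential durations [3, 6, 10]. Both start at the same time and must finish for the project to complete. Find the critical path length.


Path A total = 3 + 4 = 7
Path B total = 3 + 6 + 10 = 19
Critical path = longest path = max(7, 19) = 19

19


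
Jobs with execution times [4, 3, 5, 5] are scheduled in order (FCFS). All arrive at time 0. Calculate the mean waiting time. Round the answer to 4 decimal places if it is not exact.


FCFS order (as given): [4, 3, 5, 5]
Waiting times:
  Job 1: wait = 0
  Job 2: wait = 4
  Job 3: wait = 7
  Job 4: wait = 12
Sum of waiting times = 23
Average waiting time = 23/4 = 5.75

5.75


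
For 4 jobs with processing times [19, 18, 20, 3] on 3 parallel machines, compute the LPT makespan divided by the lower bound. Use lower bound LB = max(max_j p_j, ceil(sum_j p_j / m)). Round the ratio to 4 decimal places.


LPT order: [20, 19, 18, 3]
Machine loads after assignment: [20, 19, 21]
LPT makespan = 21
Lower bound = max(max_job, ceil(total/3)) = max(20, 20) = 20
Ratio = 21 / 20 = 1.05

1.05


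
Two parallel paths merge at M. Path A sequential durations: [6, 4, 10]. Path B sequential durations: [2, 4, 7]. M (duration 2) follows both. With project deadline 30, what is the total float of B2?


Forward pass: ES(B2) = sum of predecessors on chain B = 2
EF = ES + duration = 2 + 4 = 6
Backward pass: LF(M) = deadline = 30; LS(M) = 30 - 2 = 28
LF(B2) = LS(M) - sum(successors on chain B) = 28 - 7 = 21
LS = LF - duration = 21 - 4 = 17
Total float = LS - ES = 17 - 2 = 15

15


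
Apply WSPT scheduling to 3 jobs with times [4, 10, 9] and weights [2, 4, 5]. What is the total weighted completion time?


Compute p/w ratios and sort ascending (WSPT): [(9, 5), (4, 2), (10, 4)]
Compute weighted completion times:
  Job (p=9,w=5): C=9, w*C=5*9=45
  Job (p=4,w=2): C=13, w*C=2*13=26
  Job (p=10,w=4): C=23, w*C=4*23=92
Total weighted completion time = 163

163


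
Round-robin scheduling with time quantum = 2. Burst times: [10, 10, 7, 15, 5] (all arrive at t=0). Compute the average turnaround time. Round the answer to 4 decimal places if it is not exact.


Time quantum = 2
Execution trace:
  J1 runs 2 units, time = 2
  J2 runs 2 units, time = 4
  J3 runs 2 units, time = 6
  J4 runs 2 units, time = 8
  J5 runs 2 units, time = 10
  J1 runs 2 units, time = 12
  J2 runs 2 units, time = 14
  J3 runs 2 units, time = 16
  J4 runs 2 units, time = 18
  J5 runs 2 units, time = 20
  J1 runs 2 units, time = 22
  J2 runs 2 units, time = 24
  J3 runs 2 units, time = 26
  J4 runs 2 units, time = 28
  J5 runs 1 units, time = 29
  J1 runs 2 units, time = 31
  J2 runs 2 units, time = 33
  J3 runs 1 units, time = 34
  J4 runs 2 units, time = 36
  J1 runs 2 units, time = 38
  J2 runs 2 units, time = 40
  J4 runs 2 units, time = 42
  J4 runs 2 units, time = 44
  J4 runs 2 units, time = 46
  J4 runs 1 units, time = 47
Finish times: [38, 40, 34, 47, 29]
Average turnaround = 188/5 = 37.6

37.6


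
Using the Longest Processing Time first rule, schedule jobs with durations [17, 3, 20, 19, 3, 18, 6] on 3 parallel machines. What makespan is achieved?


Sort jobs in decreasing order (LPT): [20, 19, 18, 17, 6, 3, 3]
Assign each job to the least loaded machine:
  Machine 1: jobs [20, 3, 3], load = 26
  Machine 2: jobs [19, 6], load = 25
  Machine 3: jobs [18, 17], load = 35
Makespan = max load = 35

35


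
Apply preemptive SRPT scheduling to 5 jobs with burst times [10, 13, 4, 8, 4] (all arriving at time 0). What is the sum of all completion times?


Since all jobs arrive at t=0, SRPT equals SPT ordering.
SPT order: [4, 4, 8, 10, 13]
Completion times:
  Job 1: p=4, C=4
  Job 2: p=4, C=8
  Job 3: p=8, C=16
  Job 4: p=10, C=26
  Job 5: p=13, C=39
Total completion time = 4 + 8 + 16 + 26 + 39 = 93

93


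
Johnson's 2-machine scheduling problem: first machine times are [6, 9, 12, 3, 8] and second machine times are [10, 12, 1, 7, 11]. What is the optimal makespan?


Apply Johnson's rule:
  Group 1 (a <= b): [(4, 3, 7), (1, 6, 10), (5, 8, 11), (2, 9, 12)]
  Group 2 (a > b): [(3, 12, 1)]
Optimal job order: [4, 1, 5, 2, 3]
Schedule:
  Job 4: M1 done at 3, M2 done at 10
  Job 1: M1 done at 9, M2 done at 20
  Job 5: M1 done at 17, M2 done at 31
  Job 2: M1 done at 26, M2 done at 43
  Job 3: M1 done at 38, M2 done at 44
Makespan = 44

44


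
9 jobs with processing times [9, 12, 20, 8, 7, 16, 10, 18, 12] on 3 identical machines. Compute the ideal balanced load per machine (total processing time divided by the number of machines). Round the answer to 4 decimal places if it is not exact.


Total processing time = 9 + 12 + 20 + 8 + 7 + 16 + 10 + 18 + 12 = 112
Number of machines = 3
Ideal balanced load = 112 / 3 = 37.3333

37.3333


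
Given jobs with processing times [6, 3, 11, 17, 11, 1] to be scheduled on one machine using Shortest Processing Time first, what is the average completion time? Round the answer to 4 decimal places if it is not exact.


Sort jobs by processing time (SPT order): [1, 3, 6, 11, 11, 17]
Compute completion times sequentially:
  Job 1: processing = 1, completes at 1
  Job 2: processing = 3, completes at 4
  Job 3: processing = 6, completes at 10
  Job 4: processing = 11, completes at 21
  Job 5: processing = 11, completes at 32
  Job 6: processing = 17, completes at 49
Sum of completion times = 117
Average completion time = 117/6 = 19.5

19.5


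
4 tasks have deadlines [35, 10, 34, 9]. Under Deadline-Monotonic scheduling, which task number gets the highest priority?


Sort tasks by relative deadline (ascending):
  Task 4: deadline = 9
  Task 2: deadline = 10
  Task 3: deadline = 34
  Task 1: deadline = 35
Priority order (highest first): [4, 2, 3, 1]
Highest priority task = 4

4


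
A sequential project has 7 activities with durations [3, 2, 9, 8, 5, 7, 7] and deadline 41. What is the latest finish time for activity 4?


LF(activity 4) = deadline - sum of successor durations
Successors: activities 5 through 7 with durations [5, 7, 7]
Sum of successor durations = 19
LF = 41 - 19 = 22

22


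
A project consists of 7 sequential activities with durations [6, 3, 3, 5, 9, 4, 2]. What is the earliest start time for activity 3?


Activity 3 starts after activities 1 through 2 complete.
Predecessor durations: [6, 3]
ES = 6 + 3 = 9

9


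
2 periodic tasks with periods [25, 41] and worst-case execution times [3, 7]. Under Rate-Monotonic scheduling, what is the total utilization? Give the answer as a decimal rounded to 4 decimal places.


Compute individual utilizations (exact fractions):
  Task 1: C/T = 3/25 (approx. 0.12)
  Task 2: C/T = 7/41 (approx. 0.1707)
Total utilization U = 3/25 + 7/41 = 298/1025
Rounded to 4 decimal places: U = 0.2907
RM (Liu & Layland) bound for 2 tasks = 0.828427; compare with U = 298/1025 (approx. 0.290732)
U <= bound, so schedulable by RM sufficient condition.

0.2907


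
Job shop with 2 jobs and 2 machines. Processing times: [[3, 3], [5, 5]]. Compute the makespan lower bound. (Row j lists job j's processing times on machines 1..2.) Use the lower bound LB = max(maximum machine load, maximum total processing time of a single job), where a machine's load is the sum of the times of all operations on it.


Machine loads:
  Machine 1: 3 + 5 = 8
  Machine 2: 3 + 5 = 8
Max machine load = 8
Job totals:
  Job 1: 6
  Job 2: 10
Max job total = 10
Lower bound = max(8, 10) = 10

10


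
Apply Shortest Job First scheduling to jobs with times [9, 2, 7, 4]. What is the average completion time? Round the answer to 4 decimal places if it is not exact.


SJF order (ascending): [2, 4, 7, 9]
Completion times:
  Job 1: burst=2, C=2
  Job 2: burst=4, C=6
  Job 3: burst=7, C=13
  Job 4: burst=9, C=22
Average completion = 43/4 = 10.75

10.75


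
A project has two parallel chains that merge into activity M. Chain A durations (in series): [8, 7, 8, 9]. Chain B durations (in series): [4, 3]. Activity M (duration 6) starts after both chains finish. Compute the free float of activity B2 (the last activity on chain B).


ES(B2) = sum of predecessors on chain B = 4
EF(B2) = ES + duration = 4 + 3 = 7
Successor of B2 is M. ES(M) = max(sum(A), sum(B)) = max(32, 7) = 32
Free float = ES(successor) - EF(current) = 32 - 7 = 25

25


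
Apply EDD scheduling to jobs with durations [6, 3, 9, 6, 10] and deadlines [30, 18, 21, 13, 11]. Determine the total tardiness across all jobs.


Sort by due date (EDD order): [(10, 11), (6, 13), (3, 18), (9, 21), (6, 30)]
Compute completion times and tardiness:
  Job 1: p=10, d=11, C=10, tardiness=max(0,10-11)=0
  Job 2: p=6, d=13, C=16, tardiness=max(0,16-13)=3
  Job 3: p=3, d=18, C=19, tardiness=max(0,19-18)=1
  Job 4: p=9, d=21, C=28, tardiness=max(0,28-21)=7
  Job 5: p=6, d=30, C=34, tardiness=max(0,34-30)=4
Total tardiness = 15

15


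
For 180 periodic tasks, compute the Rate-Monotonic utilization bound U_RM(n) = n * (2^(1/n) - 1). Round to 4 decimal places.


Compute 2^(1/180) = 1.0038582416
Subtract 1: 1.0038582416 - 1 = 0.0038582416
Multiply by n: 180 * 0.0038582416 = 0.6944834880
Round to 4 dp: 0.6945

0.6945


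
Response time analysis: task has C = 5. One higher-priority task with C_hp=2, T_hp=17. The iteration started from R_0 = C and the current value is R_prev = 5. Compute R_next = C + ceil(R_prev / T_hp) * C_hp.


R_next = C + ceil(R_prev / T_hp) * C_hp
ceil(5 / 17) = ceil(0.2941) = 1
Interference = 1 * 2 = 2
R_next = 5 + 2 = 7

7


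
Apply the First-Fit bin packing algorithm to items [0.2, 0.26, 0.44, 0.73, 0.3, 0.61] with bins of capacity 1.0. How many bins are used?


Place items sequentially using First-Fit:
  Item 0.2 -> new Bin 1
  Item 0.26 -> Bin 1 (now 0.46)
  Item 0.44 -> Bin 1 (now 0.9)
  Item 0.73 -> new Bin 2
  Item 0.3 -> new Bin 3
  Item 0.61 -> Bin 3 (now 0.91)
Total bins used = 3

3


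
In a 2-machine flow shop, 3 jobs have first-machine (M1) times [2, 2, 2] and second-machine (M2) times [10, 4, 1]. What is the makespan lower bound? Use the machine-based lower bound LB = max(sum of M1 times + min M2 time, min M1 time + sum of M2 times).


LB1 = sum(M1 times) + min(M2 times) = 6 + 1 = 7
LB2 = min(M1 times) + sum(M2 times) = 2 + 15 = 17
Lower bound = max(LB1, LB2) = max(7, 17) = 17

17


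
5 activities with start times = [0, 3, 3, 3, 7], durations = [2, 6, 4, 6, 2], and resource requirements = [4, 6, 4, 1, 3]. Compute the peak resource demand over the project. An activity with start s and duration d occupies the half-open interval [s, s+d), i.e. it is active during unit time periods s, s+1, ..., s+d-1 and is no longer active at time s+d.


Each activity i is active on [start_i, start_i + duration_i).
Compute total resource usage per time slot:
  t=0: active resources = [4], total = 4
  t=1: active resources = [4], total = 4
  t=2: active resources = [], total = 0
  t=3: active resources = [6, 4, 1], total = 11
  t=4: active resources = [6, 4, 1], total = 11
  t=5: active resources = [6, 4, 1], total = 11
  t=6: active resources = [6, 4, 1], total = 11
  t=7: active resources = [6, 1, 3], total = 10
  t=8: active resources = [6, 1, 3], total = 10
Peak resource demand = 11

11


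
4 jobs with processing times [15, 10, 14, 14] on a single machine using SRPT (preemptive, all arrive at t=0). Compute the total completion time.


Since all jobs arrive at t=0, SRPT equals SPT ordering.
SPT order: [10, 14, 14, 15]
Completion times:
  Job 1: p=10, C=10
  Job 2: p=14, C=24
  Job 3: p=14, C=38
  Job 4: p=15, C=53
Total completion time = 10 + 24 + 38 + 53 = 125

125


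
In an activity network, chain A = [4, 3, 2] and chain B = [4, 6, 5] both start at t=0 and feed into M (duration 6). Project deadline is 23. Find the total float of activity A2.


Forward pass: ES(A2) = sum of predecessors on chain A = 4
EF = ES + duration = 4 + 3 = 7
Backward pass: LF(M) = deadline = 23; LS(M) = 23 - 6 = 17
LF(A2) = LS(M) - sum(successors on chain A) = 17 - 2 = 15
LS = LF - duration = 15 - 3 = 12
Total float = LS - ES = 12 - 4 = 8

8


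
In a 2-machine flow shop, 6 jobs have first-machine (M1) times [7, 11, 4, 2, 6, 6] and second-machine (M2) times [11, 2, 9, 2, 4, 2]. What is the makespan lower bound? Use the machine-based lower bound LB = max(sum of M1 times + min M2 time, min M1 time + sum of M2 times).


LB1 = sum(M1 times) + min(M2 times) = 36 + 2 = 38
LB2 = min(M1 times) + sum(M2 times) = 2 + 30 = 32
Lower bound = max(LB1, LB2) = max(38, 32) = 38

38


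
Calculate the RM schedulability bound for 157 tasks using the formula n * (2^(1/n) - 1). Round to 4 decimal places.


Compute 2^(1/157) = 1.0044247104
Subtract 1: 1.0044247104 - 1 = 0.0044247104
Multiply by n: 157 * 0.0044247104 = 0.6946795328
Round to 4 dp: 0.6947

0.6947


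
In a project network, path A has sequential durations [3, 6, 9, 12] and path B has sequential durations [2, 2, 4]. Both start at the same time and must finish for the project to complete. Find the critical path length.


Path A total = 3 + 6 + 9 + 12 = 30
Path B total = 2 + 2 + 4 = 8
Critical path = longest path = max(30, 8) = 30

30


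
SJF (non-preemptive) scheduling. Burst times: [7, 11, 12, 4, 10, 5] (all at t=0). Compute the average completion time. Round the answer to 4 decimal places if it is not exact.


SJF order (ascending): [4, 5, 7, 10, 11, 12]
Completion times:
  Job 1: burst=4, C=4
  Job 2: burst=5, C=9
  Job 3: burst=7, C=16
  Job 4: burst=10, C=26
  Job 5: burst=11, C=37
  Job 6: burst=12, C=49
Average completion = 141/6 = 23.5

23.5


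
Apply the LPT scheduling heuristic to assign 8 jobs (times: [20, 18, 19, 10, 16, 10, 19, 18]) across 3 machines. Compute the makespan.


Sort jobs in decreasing order (LPT): [20, 19, 19, 18, 18, 16, 10, 10]
Assign each job to the least loaded machine:
  Machine 1: jobs [20, 16, 10], load = 46
  Machine 2: jobs [19, 18, 10], load = 47
  Machine 3: jobs [19, 18], load = 37
Makespan = max load = 47

47


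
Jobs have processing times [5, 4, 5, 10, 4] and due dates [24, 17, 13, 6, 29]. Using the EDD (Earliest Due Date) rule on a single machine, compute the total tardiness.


Sort by due date (EDD order): [(10, 6), (5, 13), (4, 17), (5, 24), (4, 29)]
Compute completion times and tardiness:
  Job 1: p=10, d=6, C=10, tardiness=max(0,10-6)=4
  Job 2: p=5, d=13, C=15, tardiness=max(0,15-13)=2
  Job 3: p=4, d=17, C=19, tardiness=max(0,19-17)=2
  Job 4: p=5, d=24, C=24, tardiness=max(0,24-24)=0
  Job 5: p=4, d=29, C=28, tardiness=max(0,28-29)=0
Total tardiness = 8

8


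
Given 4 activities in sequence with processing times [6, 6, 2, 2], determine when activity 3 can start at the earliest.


Activity 3 starts after activities 1 through 2 complete.
Predecessor durations: [6, 6]
ES = 6 + 6 = 12

12


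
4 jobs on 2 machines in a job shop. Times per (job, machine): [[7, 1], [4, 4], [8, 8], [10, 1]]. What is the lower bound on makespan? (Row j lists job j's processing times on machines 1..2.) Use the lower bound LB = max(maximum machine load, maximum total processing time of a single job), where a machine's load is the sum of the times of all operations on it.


Machine loads:
  Machine 1: 7 + 4 + 8 + 10 = 29
  Machine 2: 1 + 4 + 8 + 1 = 14
Max machine load = 29
Job totals:
  Job 1: 8
  Job 2: 8
  Job 3: 16
  Job 4: 11
Max job total = 16
Lower bound = max(29, 16) = 29

29


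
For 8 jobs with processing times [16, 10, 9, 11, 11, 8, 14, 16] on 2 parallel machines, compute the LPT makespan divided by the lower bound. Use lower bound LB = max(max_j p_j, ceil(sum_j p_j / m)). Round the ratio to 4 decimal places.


LPT order: [16, 16, 14, 11, 11, 10, 9, 8]
Machine loads after assignment: [48, 47]
LPT makespan = 48
Lower bound = max(max_job, ceil(total/2)) = max(16, 48) = 48
Ratio = 48 / 48 = 1.0

1.0


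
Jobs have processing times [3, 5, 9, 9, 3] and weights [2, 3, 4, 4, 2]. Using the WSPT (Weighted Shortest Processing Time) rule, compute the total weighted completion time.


Compute p/w ratios and sort ascending (WSPT): [(3, 2), (3, 2), (5, 3), (9, 4), (9, 4)]
Compute weighted completion times:
  Job (p=3,w=2): C=3, w*C=2*3=6
  Job (p=3,w=2): C=6, w*C=2*6=12
  Job (p=5,w=3): C=11, w*C=3*11=33
  Job (p=9,w=4): C=20, w*C=4*20=80
  Job (p=9,w=4): C=29, w*C=4*29=116
Total weighted completion time = 247

247


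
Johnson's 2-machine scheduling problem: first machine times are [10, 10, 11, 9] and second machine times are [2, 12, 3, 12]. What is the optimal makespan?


Apply Johnson's rule:
  Group 1 (a <= b): [(4, 9, 12), (2, 10, 12)]
  Group 2 (a > b): [(3, 11, 3), (1, 10, 2)]
Optimal job order: [4, 2, 3, 1]
Schedule:
  Job 4: M1 done at 9, M2 done at 21
  Job 2: M1 done at 19, M2 done at 33
  Job 3: M1 done at 30, M2 done at 36
  Job 1: M1 done at 40, M2 done at 42
Makespan = 42

42


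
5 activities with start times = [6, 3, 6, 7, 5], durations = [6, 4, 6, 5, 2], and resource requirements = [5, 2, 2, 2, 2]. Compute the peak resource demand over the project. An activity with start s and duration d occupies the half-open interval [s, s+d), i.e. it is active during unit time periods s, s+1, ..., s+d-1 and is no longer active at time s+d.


Each activity i is active on [start_i, start_i + duration_i).
Compute total resource usage per time slot:
  t=0: active resources = [], total = 0
  t=1: active resources = [], total = 0
  t=2: active resources = [], total = 0
  t=3: active resources = [2], total = 2
  t=4: active resources = [2], total = 2
  t=5: active resources = [2, 2], total = 4
  t=6: active resources = [5, 2, 2, 2], total = 11
  t=7: active resources = [5, 2, 2], total = 9
  t=8: active resources = [5, 2, 2], total = 9
  t=9: active resources = [5, 2, 2], total = 9
  t=10: active resources = [5, 2, 2], total = 9
  t=11: active resources = [5, 2, 2], total = 9
Peak resource demand = 11

11


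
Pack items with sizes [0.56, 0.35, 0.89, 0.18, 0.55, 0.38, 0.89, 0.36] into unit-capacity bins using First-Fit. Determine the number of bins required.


Place items sequentially using First-Fit:
  Item 0.56 -> new Bin 1
  Item 0.35 -> Bin 1 (now 0.91)
  Item 0.89 -> new Bin 2
  Item 0.18 -> new Bin 3
  Item 0.55 -> Bin 3 (now 0.73)
  Item 0.38 -> new Bin 4
  Item 0.89 -> new Bin 5
  Item 0.36 -> Bin 4 (now 0.74)
Total bins used = 5

5


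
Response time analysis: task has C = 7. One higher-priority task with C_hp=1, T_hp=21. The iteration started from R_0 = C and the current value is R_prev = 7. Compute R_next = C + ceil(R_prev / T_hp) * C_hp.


R_next = C + ceil(R_prev / T_hp) * C_hp
ceil(7 / 21) = ceil(0.3333) = 1
Interference = 1 * 1 = 1
R_next = 7 + 1 = 8

8


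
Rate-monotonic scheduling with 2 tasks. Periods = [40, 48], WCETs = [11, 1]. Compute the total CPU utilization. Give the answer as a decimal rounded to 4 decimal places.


Compute individual utilizations (exact fractions):
  Task 1: C/T = 11/40 (approx. 0.275)
  Task 2: C/T = 1/48 (approx. 0.0208)
Total utilization U = 11/40 + 1/48 = 71/240
Rounded to 4 decimal places: U = 0.2958
RM (Liu & Layland) bound for 2 tasks = 0.828427; compare with U = 71/240 (approx. 0.295833)
U <= bound, so schedulable by RM sufficient condition.

0.2958


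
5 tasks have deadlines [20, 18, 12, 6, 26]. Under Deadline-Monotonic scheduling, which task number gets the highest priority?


Sort tasks by relative deadline (ascending):
  Task 4: deadline = 6
  Task 3: deadline = 12
  Task 2: deadline = 18
  Task 1: deadline = 20
  Task 5: deadline = 26
Priority order (highest first): [4, 3, 2, 1, 5]
Highest priority task = 4

4


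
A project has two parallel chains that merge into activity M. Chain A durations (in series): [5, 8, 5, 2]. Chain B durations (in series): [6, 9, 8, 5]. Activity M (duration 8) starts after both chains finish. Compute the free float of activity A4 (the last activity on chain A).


ES(A4) = sum of predecessors on chain A = 18
EF(A4) = ES + duration = 18 + 2 = 20
Successor of A4 is M. ES(M) = max(sum(A), sum(B)) = max(20, 28) = 28
Free float = ES(successor) - EF(current) = 28 - 20 = 8

8


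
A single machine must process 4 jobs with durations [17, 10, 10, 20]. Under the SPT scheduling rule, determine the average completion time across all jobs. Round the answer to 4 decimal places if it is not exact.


Sort jobs by processing time (SPT order): [10, 10, 17, 20]
Compute completion times sequentially:
  Job 1: processing = 10, completes at 10
  Job 2: processing = 10, completes at 20
  Job 3: processing = 17, completes at 37
  Job 4: processing = 20, completes at 57
Sum of completion times = 124
Average completion time = 124/4 = 31.0

31.0


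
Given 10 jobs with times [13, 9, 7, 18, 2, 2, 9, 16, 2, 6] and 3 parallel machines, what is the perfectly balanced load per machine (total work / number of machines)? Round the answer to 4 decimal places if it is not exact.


Total processing time = 13 + 9 + 7 + 18 + 2 + 2 + 9 + 16 + 2 + 6 = 84
Number of machines = 3
Ideal balanced load = 84 / 3 = 28.0

28.0


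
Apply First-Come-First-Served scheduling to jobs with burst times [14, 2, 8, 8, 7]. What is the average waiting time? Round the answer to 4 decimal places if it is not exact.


FCFS order (as given): [14, 2, 8, 8, 7]
Waiting times:
  Job 1: wait = 0
  Job 2: wait = 14
  Job 3: wait = 16
  Job 4: wait = 24
  Job 5: wait = 32
Sum of waiting times = 86
Average waiting time = 86/5 = 17.2

17.2


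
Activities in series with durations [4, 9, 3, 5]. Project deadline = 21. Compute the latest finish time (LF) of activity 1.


LF(activity 1) = deadline - sum of successor durations
Successors: activities 2 through 4 with durations [9, 3, 5]
Sum of successor durations = 17
LF = 21 - 17 = 4

4


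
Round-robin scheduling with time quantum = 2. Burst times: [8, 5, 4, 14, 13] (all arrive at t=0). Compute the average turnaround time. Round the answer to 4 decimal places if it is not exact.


Time quantum = 2
Execution trace:
  J1 runs 2 units, time = 2
  J2 runs 2 units, time = 4
  J3 runs 2 units, time = 6
  J4 runs 2 units, time = 8
  J5 runs 2 units, time = 10
  J1 runs 2 units, time = 12
  J2 runs 2 units, time = 14
  J3 runs 2 units, time = 16
  J4 runs 2 units, time = 18
  J5 runs 2 units, time = 20
  J1 runs 2 units, time = 22
  J2 runs 1 units, time = 23
  J4 runs 2 units, time = 25
  J5 runs 2 units, time = 27
  J1 runs 2 units, time = 29
  J4 runs 2 units, time = 31
  J5 runs 2 units, time = 33
  J4 runs 2 units, time = 35
  J5 runs 2 units, time = 37
  J4 runs 2 units, time = 39
  J5 runs 2 units, time = 41
  J4 runs 2 units, time = 43
  J5 runs 1 units, time = 44
Finish times: [29, 23, 16, 43, 44]
Average turnaround = 155/5 = 31.0

31.0


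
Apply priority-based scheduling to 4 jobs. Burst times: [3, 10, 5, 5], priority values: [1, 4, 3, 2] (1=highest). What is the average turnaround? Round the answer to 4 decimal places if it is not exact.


Sort by priority (ascending = highest first):
Order: [(1, 3), (2, 5), (3, 5), (4, 10)]
Completion times:
  Priority 1, burst=3, C=3
  Priority 2, burst=5, C=8
  Priority 3, burst=5, C=13
  Priority 4, burst=10, C=23
Average turnaround = 47/4 = 11.75

11.75


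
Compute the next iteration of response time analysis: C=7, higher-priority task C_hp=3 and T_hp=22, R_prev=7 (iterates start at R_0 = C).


R_next = C + ceil(R_prev / T_hp) * C_hp
ceil(7 / 22) = ceil(0.3182) = 1
Interference = 1 * 3 = 3
R_next = 7 + 3 = 10

10


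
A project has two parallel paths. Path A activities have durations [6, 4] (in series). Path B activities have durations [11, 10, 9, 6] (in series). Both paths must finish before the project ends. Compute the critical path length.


Path A total = 6 + 4 = 10
Path B total = 11 + 10 + 9 + 6 = 36
Critical path = longest path = max(10, 36) = 36

36


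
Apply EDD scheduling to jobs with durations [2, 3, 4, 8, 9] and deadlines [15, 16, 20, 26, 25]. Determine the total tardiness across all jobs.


Sort by due date (EDD order): [(2, 15), (3, 16), (4, 20), (9, 25), (8, 26)]
Compute completion times and tardiness:
  Job 1: p=2, d=15, C=2, tardiness=max(0,2-15)=0
  Job 2: p=3, d=16, C=5, tardiness=max(0,5-16)=0
  Job 3: p=4, d=20, C=9, tardiness=max(0,9-20)=0
  Job 4: p=9, d=25, C=18, tardiness=max(0,18-25)=0
  Job 5: p=8, d=26, C=26, tardiness=max(0,26-26)=0
Total tardiness = 0

0


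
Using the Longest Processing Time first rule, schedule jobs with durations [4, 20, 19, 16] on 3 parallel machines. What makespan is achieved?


Sort jobs in decreasing order (LPT): [20, 19, 16, 4]
Assign each job to the least loaded machine:
  Machine 1: jobs [20], load = 20
  Machine 2: jobs [19], load = 19
  Machine 3: jobs [16, 4], load = 20
Makespan = max load = 20

20


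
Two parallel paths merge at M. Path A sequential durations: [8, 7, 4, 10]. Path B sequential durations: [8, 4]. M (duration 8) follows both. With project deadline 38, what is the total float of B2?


Forward pass: ES(B2) = sum of predecessors on chain B = 8
EF = ES + duration = 8 + 4 = 12
Backward pass: LF(M) = deadline = 38; LS(M) = 38 - 8 = 30
LF(B2) = LS(M) - sum(successors on chain B) = 30 - 0 = 30
LS = LF - duration = 30 - 4 = 26
Total float = LS - ES = 26 - 8 = 18

18


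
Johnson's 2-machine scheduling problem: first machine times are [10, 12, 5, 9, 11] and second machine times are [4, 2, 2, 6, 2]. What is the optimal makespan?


Apply Johnson's rule:
  Group 1 (a <= b): []
  Group 2 (a > b): [(4, 9, 6), (1, 10, 4), (2, 12, 2), (3, 5, 2), (5, 11, 2)]
Optimal job order: [4, 1, 2, 3, 5]
Schedule:
  Job 4: M1 done at 9, M2 done at 15
  Job 1: M1 done at 19, M2 done at 23
  Job 2: M1 done at 31, M2 done at 33
  Job 3: M1 done at 36, M2 done at 38
  Job 5: M1 done at 47, M2 done at 49
Makespan = 49

49


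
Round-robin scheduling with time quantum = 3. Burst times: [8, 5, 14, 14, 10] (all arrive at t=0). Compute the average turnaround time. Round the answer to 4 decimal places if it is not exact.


Time quantum = 3
Execution trace:
  J1 runs 3 units, time = 3
  J2 runs 3 units, time = 6
  J3 runs 3 units, time = 9
  J4 runs 3 units, time = 12
  J5 runs 3 units, time = 15
  J1 runs 3 units, time = 18
  J2 runs 2 units, time = 20
  J3 runs 3 units, time = 23
  J4 runs 3 units, time = 26
  J5 runs 3 units, time = 29
  J1 runs 2 units, time = 31
  J3 runs 3 units, time = 34
  J4 runs 3 units, time = 37
  J5 runs 3 units, time = 40
  J3 runs 3 units, time = 43
  J4 runs 3 units, time = 46
  J5 runs 1 units, time = 47
  J3 runs 2 units, time = 49
  J4 runs 2 units, time = 51
Finish times: [31, 20, 49, 51, 47]
Average turnaround = 198/5 = 39.6

39.6


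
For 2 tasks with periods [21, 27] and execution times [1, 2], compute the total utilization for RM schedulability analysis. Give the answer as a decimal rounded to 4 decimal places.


Compute individual utilizations (exact fractions):
  Task 1: C/T = 1/21 (approx. 0.0476)
  Task 2: C/T = 2/27 (approx. 0.0741)
Total utilization U = 1/21 + 2/27 = 23/189
Rounded to 4 decimal places: U = 0.1217
RM (Liu & Layland) bound for 2 tasks = 0.828427; compare with U = 23/189 (approx. 0.121693)
U <= bound, so schedulable by RM sufficient condition.

0.1217


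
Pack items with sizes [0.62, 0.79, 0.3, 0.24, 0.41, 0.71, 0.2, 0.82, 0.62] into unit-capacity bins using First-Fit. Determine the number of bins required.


Place items sequentially using First-Fit:
  Item 0.62 -> new Bin 1
  Item 0.79 -> new Bin 2
  Item 0.3 -> Bin 1 (now 0.92)
  Item 0.24 -> new Bin 3
  Item 0.41 -> Bin 3 (now 0.65)
  Item 0.71 -> new Bin 4
  Item 0.2 -> Bin 2 (now 0.99)
  Item 0.82 -> new Bin 5
  Item 0.62 -> new Bin 6
Total bins used = 6

6


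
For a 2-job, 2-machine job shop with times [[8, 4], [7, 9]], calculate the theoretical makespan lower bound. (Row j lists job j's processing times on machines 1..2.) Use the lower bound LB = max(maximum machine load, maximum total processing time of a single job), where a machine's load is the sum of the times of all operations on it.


Machine loads:
  Machine 1: 8 + 7 = 15
  Machine 2: 4 + 9 = 13
Max machine load = 15
Job totals:
  Job 1: 12
  Job 2: 16
Max job total = 16
Lower bound = max(15, 16) = 16

16


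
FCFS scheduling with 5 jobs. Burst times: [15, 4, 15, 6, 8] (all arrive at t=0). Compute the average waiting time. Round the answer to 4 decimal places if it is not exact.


FCFS order (as given): [15, 4, 15, 6, 8]
Waiting times:
  Job 1: wait = 0
  Job 2: wait = 15
  Job 3: wait = 19
  Job 4: wait = 34
  Job 5: wait = 40
Sum of waiting times = 108
Average waiting time = 108/5 = 21.6

21.6


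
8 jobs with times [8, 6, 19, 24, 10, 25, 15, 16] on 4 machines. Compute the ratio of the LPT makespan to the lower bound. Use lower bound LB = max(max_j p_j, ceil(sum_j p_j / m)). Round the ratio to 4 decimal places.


LPT order: [25, 24, 19, 16, 15, 10, 8, 6]
Machine loads after assignment: [31, 32, 29, 31]
LPT makespan = 32
Lower bound = max(max_job, ceil(total/4)) = max(25, 31) = 31
Ratio = 32 / 31 = 1.0323

1.0323


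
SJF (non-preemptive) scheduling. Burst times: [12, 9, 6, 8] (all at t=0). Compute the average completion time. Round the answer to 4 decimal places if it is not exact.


SJF order (ascending): [6, 8, 9, 12]
Completion times:
  Job 1: burst=6, C=6
  Job 2: burst=8, C=14
  Job 3: burst=9, C=23
  Job 4: burst=12, C=35
Average completion = 78/4 = 19.5

19.5


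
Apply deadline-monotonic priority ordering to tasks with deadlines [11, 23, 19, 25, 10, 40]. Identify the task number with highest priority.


Sort tasks by relative deadline (ascending):
  Task 5: deadline = 10
  Task 1: deadline = 11
  Task 3: deadline = 19
  Task 2: deadline = 23
  Task 4: deadline = 25
  Task 6: deadline = 40
Priority order (highest first): [5, 1, 3, 2, 4, 6]
Highest priority task = 5

5


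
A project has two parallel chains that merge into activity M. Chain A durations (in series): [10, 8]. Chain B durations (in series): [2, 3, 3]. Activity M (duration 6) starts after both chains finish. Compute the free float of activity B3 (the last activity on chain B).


ES(B3) = sum of predecessors on chain B = 5
EF(B3) = ES + duration = 5 + 3 = 8
Successor of B3 is M. ES(M) = max(sum(A), sum(B)) = max(18, 8) = 18
Free float = ES(successor) - EF(current) = 18 - 8 = 10

10


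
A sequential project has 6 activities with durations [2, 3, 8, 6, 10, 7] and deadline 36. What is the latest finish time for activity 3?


LF(activity 3) = deadline - sum of successor durations
Successors: activities 4 through 6 with durations [6, 10, 7]
Sum of successor durations = 23
LF = 36 - 23 = 13

13
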